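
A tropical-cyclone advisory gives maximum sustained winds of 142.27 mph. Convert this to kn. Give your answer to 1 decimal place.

123.6 kt

1 mph = 0.868976 kt, so 142.27 × 0.868976 = 123.6 kt.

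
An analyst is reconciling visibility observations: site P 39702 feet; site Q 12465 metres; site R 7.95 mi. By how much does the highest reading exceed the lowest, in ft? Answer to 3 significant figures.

site Q: 12465 m = 40895.67 ft.
site R: 7.95 SM = 41976.00 ft.
Spread: 41976.00 − 39702.00 = 2270 ft.

2270 ft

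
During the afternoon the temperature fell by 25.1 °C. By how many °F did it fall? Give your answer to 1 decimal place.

45.2 °F

For a temperature change the 32° offset cancels: Δ°F = 25.1 × 1.8 = 45.2 °F.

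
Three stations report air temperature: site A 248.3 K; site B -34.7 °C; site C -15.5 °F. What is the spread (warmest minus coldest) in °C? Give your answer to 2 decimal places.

site A: 248.3 K = -24.850 °C.
site C: -15.5 °F = -26.389 °C.
Spread: (-24.850) − (-34.700) = 9.850 °C.

9.85 °C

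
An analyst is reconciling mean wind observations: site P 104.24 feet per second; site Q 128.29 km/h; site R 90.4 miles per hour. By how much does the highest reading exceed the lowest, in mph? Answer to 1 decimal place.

site P: 104.24 ft/s = 71.073 mph.
site Q: 128.29 km/h = 79.716 mph.
Spread: 90.400 − 71.073 = 19.3 mph.

19.3 mph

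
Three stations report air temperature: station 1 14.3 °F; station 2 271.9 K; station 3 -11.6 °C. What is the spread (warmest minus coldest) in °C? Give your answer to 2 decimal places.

station 1: 14.3 °F = -9.833 °C.
station 2: 271.9 K = -1.250 °C.
Spread: (-1.250) − (-11.600) = 10.350 °C.

10.35 °C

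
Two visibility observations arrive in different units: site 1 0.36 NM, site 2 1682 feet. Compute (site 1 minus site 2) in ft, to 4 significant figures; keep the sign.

505.4 ft

site 1: 0.36 nmi = 2187.402 ft.
Difference: 2187.402 − 1682.000 = 505.4 ft.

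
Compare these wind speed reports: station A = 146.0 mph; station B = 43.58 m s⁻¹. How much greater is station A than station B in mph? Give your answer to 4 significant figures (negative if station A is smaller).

48.51 mph

station B: 43.58 m/s = 97.4857 mph.
Difference: 146.0000 − 97.4857 = 48.51 mph.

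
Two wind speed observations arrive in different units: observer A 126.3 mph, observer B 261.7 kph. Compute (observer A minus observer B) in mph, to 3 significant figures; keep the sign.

observer B: 261.7 km/h = 162.613 mph.
Difference: 126.300 − 162.613 = -36.3 mph.

-36.3 mph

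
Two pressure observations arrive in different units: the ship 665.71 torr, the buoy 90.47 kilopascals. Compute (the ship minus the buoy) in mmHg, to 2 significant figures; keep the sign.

-13 mmHg

the buoy: 90.47 kPa = 678.58 mmHg.
Difference: 665.71 − 678.58 = -13 mmHg.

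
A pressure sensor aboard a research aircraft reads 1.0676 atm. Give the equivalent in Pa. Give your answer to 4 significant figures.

1 atm = 101325 Pa, so 1.0676 × 101325 = 108200 Pa.

108200 Pa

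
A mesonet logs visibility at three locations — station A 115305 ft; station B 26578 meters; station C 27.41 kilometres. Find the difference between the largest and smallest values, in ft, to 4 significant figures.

28110 ft

station B: 26578 m = 87198.16 ft.
station C: 27.41 km = 89927.82 ft.
Spread: 115305.00 − 87198.16 = 28110 ft.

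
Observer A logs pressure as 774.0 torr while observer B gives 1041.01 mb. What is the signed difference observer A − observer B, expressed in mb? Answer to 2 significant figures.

observer A: 774.0 mmHg = 1031.915 mb.
Difference: 1031.915 − 1041.010 = -9.1 mb.

-9.1 mb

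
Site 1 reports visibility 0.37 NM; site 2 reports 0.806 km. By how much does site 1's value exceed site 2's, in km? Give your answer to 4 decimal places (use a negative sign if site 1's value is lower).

-0.1208 km

site 1: 0.37 nmi = 0.685240 km.
Difference: 0.685240 − 0.806000 = -0.1208 km.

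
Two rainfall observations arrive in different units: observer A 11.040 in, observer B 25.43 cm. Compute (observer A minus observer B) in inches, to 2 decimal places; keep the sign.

observer B: 25.43 cm = 10.0118 in.
Difference: 11.0400 − 10.0118 = 1.03 in.

1.03 in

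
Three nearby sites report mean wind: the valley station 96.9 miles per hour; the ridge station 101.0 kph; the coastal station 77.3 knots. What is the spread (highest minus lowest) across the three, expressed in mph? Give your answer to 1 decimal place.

34.1 mph

the ridge station: 101.0 km/h = 62.758 mph.
the coastal station: 77.3 kt = 88.955 mph.
Spread: 96.900 − 62.758 = 34.1 mph.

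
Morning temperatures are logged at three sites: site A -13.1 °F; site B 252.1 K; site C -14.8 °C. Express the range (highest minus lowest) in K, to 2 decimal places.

site A: -13.1 °F = -25.056 °C.
site B: 252.1 K = -21.050 °C.
Spread: (-14.800) − (-25.056) = 10.256 °C.

10.26 K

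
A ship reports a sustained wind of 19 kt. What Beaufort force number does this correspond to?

19 kt lies in the Beaufort 5 band (fresh breeze, 17–21 kt).

Beaufort force 5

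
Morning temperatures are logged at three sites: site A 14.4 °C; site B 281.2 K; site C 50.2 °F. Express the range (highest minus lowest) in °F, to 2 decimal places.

site B: 281.2 K = 8.050 °C.
site C: 50.2 °F = 10.111 °C.
Spread: 14.400 − 8.050 = 6.350 °C = 11.43 °F.

11.43 °F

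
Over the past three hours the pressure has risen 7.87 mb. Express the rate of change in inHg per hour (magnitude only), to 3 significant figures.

0.0775 inHg per hour

7.87 mb / 3 h × 0.02953 inHg/mb = 0.0775 inHg/h.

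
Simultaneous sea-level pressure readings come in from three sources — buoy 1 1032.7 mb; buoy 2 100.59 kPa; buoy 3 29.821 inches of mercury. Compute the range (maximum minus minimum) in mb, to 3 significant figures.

buoy 2: 100.59 kPa = 1005.900 mb.
buoy 3: 29.821 inHg = 1009.855 mb.
Spread: 1032.700 − 1005.900 = 26.8 mb.

26.8 mb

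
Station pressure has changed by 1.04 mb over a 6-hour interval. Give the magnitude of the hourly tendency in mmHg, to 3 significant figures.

0.130 mmHg per hour

1.04 mb / 6 h × 0.750062 mmHg/mb = 0.130 mmHg/h.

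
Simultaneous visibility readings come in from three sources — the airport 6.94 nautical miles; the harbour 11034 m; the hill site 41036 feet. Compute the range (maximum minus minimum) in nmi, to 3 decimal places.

0.982 nmi

the harbour: 11034 m = 5.95788 nmi.
the hill site: 41036 ft = 6.75366 nmi.
Spread: 6.94000 − 5.95788 = 0.982 nmi.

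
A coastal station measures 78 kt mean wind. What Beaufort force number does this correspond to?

78 kt lies in the Beaufort 12 band (hurricane force, ≥64 kt).

Beaufort force 12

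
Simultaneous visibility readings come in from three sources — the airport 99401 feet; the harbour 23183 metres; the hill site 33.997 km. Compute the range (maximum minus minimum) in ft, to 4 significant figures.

35480 ft

the harbour: 23183 m = 76059.71 ft.
the hill site: 33.997 km = 111538.71 ft.
Spread: 111538.71 − 76059.71 = 35480 ft.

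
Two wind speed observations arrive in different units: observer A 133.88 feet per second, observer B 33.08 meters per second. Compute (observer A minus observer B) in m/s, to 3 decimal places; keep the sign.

observer A: 133.88 ft/s = 40.80662 m/s.
Difference: 40.80662 − 33.08000 = 7.727 m/s.

7.727 m/s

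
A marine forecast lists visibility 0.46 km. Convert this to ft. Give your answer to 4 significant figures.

1 km = 3280.84 ft, so 0.46 × 3280.84 = 1509 ft.

1509 ft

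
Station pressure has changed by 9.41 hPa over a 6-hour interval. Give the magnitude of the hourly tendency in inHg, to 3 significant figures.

9.41 hPa / 6 h × 0.02953 inHg/hPa = 0.0463 inHg/h.

0.0463 inHg per hour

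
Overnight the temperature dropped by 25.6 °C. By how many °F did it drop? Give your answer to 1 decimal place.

A change of 1 °C equals a change of 1.8 °F: Δ°F = 25.6 × 1.8 = 46.1 °F.

46.1 °F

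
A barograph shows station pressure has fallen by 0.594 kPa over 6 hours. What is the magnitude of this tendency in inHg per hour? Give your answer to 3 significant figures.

0.0292 inHg per hour

0.594 kPa / 6 h × 0.2953 inHg/kPa = 0.0292 inHg/h.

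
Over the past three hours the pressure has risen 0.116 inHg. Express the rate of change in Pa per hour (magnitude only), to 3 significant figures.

131 Pa per hour

0.116 inHg / 3 h × 3386.39 Pa/inHg = 131 Pa/h.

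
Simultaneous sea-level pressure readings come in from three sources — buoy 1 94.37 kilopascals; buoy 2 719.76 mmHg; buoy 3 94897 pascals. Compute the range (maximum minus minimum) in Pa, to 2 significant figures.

buoy 1: 94.37 kPa = 94370.00 Pa.
buoy 2: 719.76 mmHg = 95960.12 Pa.
Spread: 95960.12 − 94370.00 = 1600 Pa.

1600 Pa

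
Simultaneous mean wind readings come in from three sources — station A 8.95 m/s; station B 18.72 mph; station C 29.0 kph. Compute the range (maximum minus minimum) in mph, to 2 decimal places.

station A: 8.95 m/s = 20.0206 mph.
station C: 29.0 km/h = 18.0198 mph.
Spread: 20.0206 − 18.0198 = 2.00 mph.

2.00 mph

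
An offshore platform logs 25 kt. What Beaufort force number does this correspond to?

25 kt lies in the Beaufort 6 band (strong breeze, 22–27 kt).

Beaufort force 6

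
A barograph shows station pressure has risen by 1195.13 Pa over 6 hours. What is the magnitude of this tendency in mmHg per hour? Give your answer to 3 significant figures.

1195.13 Pa / 6 h × 0.00750062 mmHg/Pa = 1.49 mmHg/h.

1.49 mmHg per hour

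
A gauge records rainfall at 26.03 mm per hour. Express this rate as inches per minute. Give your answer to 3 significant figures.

0.0171 in/minute

26.03 mm/hour × 0.0393701 in/mm × 0.0166667 hour/minute = 0.0171 in/minute.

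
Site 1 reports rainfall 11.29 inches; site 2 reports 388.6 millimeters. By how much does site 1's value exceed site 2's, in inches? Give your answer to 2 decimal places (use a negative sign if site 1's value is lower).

-4.01 in

site 2: 388.6 mm = 15.2992 in.
Difference: 11.2900 − 15.2992 = -4.01 in.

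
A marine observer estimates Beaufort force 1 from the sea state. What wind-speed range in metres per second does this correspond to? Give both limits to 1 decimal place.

0.3 to 1.5 m/s

Beaufort 1 (light air) spans 0.3–1.5 m/s.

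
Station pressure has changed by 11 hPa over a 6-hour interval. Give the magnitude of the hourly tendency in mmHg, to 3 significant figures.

1.38 mmHg per hour

11 hPa / 6 h × 0.750062 mmHg/hPa = 1.38 mmHg/h.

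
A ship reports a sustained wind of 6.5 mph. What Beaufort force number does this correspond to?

6.5 mph = 2.9 m/s, which is Beaufort 2 (light breeze, 1.6–3.3 m/s).

Beaufort force 2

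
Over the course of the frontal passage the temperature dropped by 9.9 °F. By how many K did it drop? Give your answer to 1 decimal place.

A change of 1 °C equals a change of 1.8 °F: ΔK = 9.9 × 0.5556 = 5.5 K.

5.5 K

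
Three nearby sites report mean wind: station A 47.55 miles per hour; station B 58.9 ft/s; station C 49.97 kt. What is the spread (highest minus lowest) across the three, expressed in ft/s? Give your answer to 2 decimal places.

25.44 ft/s

station A: 47.55 mph = 69.7400 ft/s.
station C: 49.97 kt = 84.3399 ft/s.
Spread: 84.3399 − 58.9000 = 25.44 ft/s.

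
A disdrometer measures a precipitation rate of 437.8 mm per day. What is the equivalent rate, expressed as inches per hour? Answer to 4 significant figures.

437.8 mm/day × 0.0393701 in/mm × 0.0416667 day/hour = 0.7182 in/hour.

0.7182 in/hour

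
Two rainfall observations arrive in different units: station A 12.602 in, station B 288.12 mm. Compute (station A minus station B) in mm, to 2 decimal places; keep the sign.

31.97 mm

station A: 12.602 in = 320.0908 mm.
Difference: 320.0908 − 288.1200 = 31.97 mm.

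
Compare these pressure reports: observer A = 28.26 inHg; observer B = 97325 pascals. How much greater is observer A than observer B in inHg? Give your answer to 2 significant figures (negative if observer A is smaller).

-0.48 inHg

observer B: 97325 Pa = 28.7401 inHg.
Difference: 28.2600 − 28.7401 = -0.48 inHg.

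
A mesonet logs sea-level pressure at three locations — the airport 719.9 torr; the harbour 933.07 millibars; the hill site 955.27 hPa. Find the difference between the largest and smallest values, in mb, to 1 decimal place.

26.7 mb

the airport: 719.9 mmHg = 959.788 mb.
the hill site: 955.27 hPa = 955.270 mb.
Spread: 959.788 − 933.070 = 26.7 mb.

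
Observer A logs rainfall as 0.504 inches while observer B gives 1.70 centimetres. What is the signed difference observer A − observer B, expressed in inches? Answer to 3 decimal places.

-0.165 in

observer B: 1.70 cm = 0.66929 in.
Difference: 0.50400 − 0.66929 = -0.165 in.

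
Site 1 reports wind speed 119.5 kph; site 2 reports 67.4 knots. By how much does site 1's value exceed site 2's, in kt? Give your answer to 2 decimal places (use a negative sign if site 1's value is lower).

-2.88 kt

site 1: 119.5 km/h = 64.5248 kt.
Difference: 64.5248 − 67.4000 = -2.88 kt.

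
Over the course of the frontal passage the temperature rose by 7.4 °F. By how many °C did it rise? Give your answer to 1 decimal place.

For a temperature change the 32° offset cancels: Δ°C = 7.4 × 0.5556 = 4.1 °C.

4.1 °C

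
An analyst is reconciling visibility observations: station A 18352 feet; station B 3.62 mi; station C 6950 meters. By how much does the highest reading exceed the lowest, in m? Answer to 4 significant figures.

station A: 18352 ft = 5593.69 m.
station B: 3.62 SM = 5825.83 m.
Spread: 6950.00 − 5593.69 = 1356 m.

1356 m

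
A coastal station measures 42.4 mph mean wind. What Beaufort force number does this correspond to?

Beaufort force 8

42.4 mph = 19.0 m/s, which is Beaufort 8 (gale, 17.2–20.7 m/s).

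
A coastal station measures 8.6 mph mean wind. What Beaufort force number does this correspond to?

8.6 mph = 3.8 m/s, which is Beaufort 3 (gentle breeze, 3.4–5.4 m/s).

Beaufort force 3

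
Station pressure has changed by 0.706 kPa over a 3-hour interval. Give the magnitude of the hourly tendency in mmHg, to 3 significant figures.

0.706 kPa / 3 h × 7.50062 mmHg/kPa = 1.77 mmHg/h.

1.77 mmHg per hour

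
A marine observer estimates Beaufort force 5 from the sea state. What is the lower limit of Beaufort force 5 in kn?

Beaufort 5 (fresh breeze) spans 17–21 knots.

17 kt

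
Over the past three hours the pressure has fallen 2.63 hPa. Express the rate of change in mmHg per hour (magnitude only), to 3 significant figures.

0.658 mmHg per hour

2.63 hPa / 3 h × 0.750062 mmHg/hPa = 0.658 mmHg/h.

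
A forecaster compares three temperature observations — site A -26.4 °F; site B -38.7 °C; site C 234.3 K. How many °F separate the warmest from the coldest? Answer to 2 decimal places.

11.53 °F

site A: -26.4 °F = -32.444 °C.
site C: 234.3 K = -38.850 °C.
Spread: (-32.444) − (-38.850) = 6.406 °C = 11.53 °F.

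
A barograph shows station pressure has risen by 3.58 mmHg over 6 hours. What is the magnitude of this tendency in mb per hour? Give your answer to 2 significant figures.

3.58 mmHg / 6 h × 1.33322 mb/mmHg = 0.80 mb/h.

0.80 mb per hour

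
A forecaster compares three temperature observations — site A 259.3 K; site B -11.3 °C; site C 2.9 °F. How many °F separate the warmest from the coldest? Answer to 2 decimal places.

8.76 °F

site A: 259.3 K = -13.850 °C.
site C: 2.9 °F = -16.167 °C.
Spread: (-11.300) − (-16.167) = 4.867 °C = 8.76 °F.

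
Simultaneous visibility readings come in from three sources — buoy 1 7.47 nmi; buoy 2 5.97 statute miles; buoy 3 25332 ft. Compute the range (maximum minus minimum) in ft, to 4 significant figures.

buoy 1: 7.47 nmi = 45388.58 ft.
buoy 2: 5.97 SM = 31521.60 ft.
Spread: 45388.58 − 25332.00 = 20060 ft.

20060 ft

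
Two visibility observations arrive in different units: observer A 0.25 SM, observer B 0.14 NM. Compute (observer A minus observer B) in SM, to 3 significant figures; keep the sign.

observer B: 0.14 nmi = 0.161109 SM.
Difference: 0.250000 − 0.161109 = 0.0889 SM.

0.0889 SM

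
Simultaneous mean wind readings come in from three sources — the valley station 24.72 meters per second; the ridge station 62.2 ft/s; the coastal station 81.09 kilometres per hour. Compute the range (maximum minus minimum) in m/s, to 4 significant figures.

the ridge station: 62.2 ft/s = 18.95856 m/s.
the coastal station: 81.09 km/h = 22.52500 m/s.
Spread: 24.72000 − 18.95856 = 5.761 m/s.

5.761 m/s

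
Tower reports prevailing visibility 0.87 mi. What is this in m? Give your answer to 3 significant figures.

1400 m

1 SM = 1609.34 m, so 0.87 × 1609.34 = 1400 m.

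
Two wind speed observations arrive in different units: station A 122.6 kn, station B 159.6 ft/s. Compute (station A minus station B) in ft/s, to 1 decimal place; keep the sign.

station A: 122.6 kt = 206.925 ft/s.
Difference: 206.925 − 159.600 = 47.3 ft/s.

47.3 ft/s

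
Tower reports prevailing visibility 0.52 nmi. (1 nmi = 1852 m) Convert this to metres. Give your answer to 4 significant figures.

1 nmi = 1852 m, so 0.52 × 1852 = 963.0 m.

963.0 m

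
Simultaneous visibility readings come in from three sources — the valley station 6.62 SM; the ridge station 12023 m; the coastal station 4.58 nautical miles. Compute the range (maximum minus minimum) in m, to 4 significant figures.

3541 m

the valley station: 6.62 SM = 10653.86 m.
the coastal station: 4.58 nmi = 8482.16 m.
Spread: 12023.00 − 8482.16 = 3541 m.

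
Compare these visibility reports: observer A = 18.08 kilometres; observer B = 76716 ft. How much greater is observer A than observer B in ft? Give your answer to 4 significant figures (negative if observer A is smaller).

observer A: 18.08 km = 59317.59 ft.
Difference: 59317.59 − 76716.00 = -17400 ft.

-17400 ft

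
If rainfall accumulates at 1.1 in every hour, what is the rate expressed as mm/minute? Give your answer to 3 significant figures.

0.466 mm/minute

1.1 in/hour × 25.4 mm/in × 0.0166667 hour/minute = 0.466 mm/minute.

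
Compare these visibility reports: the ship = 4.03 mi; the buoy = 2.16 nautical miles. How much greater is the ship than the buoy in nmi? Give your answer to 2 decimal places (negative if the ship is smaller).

1.34 nmi

the ship: 4.03 SM = 3.5020 nmi.
Difference: 3.5020 − 2.1600 = 1.34 nmi.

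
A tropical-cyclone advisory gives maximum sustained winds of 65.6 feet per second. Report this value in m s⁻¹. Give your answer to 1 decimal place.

1 ft/s = 0.3048 m/s, so 65.6 × 0.3048 = 20.0 m/s.

20.0 m/s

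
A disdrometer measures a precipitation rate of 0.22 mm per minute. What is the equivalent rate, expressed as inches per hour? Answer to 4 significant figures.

0.5197 in/hour

0.22 mm/minute × 0.0393701 in/mm × 60 minute/hour = 0.5197 in/hour.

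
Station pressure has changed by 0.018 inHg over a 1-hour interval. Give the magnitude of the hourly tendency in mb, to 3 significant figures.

0.018 inHg / 1 h × 33.8639 mb/inHg = 0.610 mb/h.

0.610 mb per hour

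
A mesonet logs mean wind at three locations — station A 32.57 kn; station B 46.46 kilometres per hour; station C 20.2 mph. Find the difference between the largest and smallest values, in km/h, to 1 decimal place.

station A: 32.57 kt = 60.320 km/h.
station C: 20.2 mph = 32.509 km/h.
Spread: 60.320 − 32.509 = 27.8 km/h.

27.8 km/h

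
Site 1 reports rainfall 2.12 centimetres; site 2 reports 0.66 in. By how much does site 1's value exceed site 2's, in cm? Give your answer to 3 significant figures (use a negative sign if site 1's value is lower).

site 2: 0.66 in = 1.67640 cm.
Difference: 2.12000 − 1.67640 = 0.444 cm.

0.444 cm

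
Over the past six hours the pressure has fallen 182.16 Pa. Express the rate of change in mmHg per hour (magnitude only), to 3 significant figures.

182.16 Pa / 6 h × 0.00750062 mmHg/Pa = 0.228 mmHg/h.

0.228 mmHg per hour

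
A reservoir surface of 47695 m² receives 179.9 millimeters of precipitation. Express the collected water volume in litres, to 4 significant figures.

8580000 litres

1 mm over 1 m² is 1 L, so volume = 179.9 × 47695 = 8580330.5 L ≈ 8580000 L.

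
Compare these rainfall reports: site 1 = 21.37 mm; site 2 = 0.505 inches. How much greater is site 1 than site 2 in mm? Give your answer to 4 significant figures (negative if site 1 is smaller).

site 2: 0.505 in = 12.82700 mm.
Difference: 21.37000 − 12.82700 = 8.543 mm.

8.543 mm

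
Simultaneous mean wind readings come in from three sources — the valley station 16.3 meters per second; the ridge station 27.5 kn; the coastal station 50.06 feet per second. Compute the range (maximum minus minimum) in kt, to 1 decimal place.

the valley station: 16.3 m/s = 31.685 kt.
the coastal station: 50.06 ft/s = 29.660 kt.
Spread: 31.685 − 27.500 = 4.2 kt.

4.2 kt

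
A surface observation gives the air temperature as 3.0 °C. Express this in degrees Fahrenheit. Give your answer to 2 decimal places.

37.40 °F

°F = °C × 9/5 + 32 = 3.0 × 1.8 + 32 = 37.40 °F.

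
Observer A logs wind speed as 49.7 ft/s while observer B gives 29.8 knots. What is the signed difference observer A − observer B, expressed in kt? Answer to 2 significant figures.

observer A: 49.7 ft/s = 29.4464 kt.
Difference: 29.4464 − 29.8000 = -0.35 kt.

-0.35 kt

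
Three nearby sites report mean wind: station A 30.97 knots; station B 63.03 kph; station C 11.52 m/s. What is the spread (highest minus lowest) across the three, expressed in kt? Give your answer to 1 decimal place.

11.6 kt

station B: 63.03 km/h = 34.033 kt.
station C: 11.52 m/s = 22.393 kt.
Spread: 34.033 − 22.393 = 11.6 kt.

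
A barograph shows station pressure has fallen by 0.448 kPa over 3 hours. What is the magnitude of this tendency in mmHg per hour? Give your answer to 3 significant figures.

0.448 kPa / 3 h × 7.50062 mmHg/kPa = 1.12 mmHg/h.

1.12 mmHg per hour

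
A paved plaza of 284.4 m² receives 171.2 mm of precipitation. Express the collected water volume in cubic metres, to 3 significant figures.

1 mm over 1 m² is 1 L, so volume = 171.2 × 284.4 = 48689.28 L = 48.7 m³.

48.7 cubic metres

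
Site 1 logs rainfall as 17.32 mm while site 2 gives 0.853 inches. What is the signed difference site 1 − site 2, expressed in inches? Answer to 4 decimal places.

site 1: 17.32 mm = 0.681890 in.
Difference: 0.681890 − 0.853000 = -0.1711 in.

-0.1711 in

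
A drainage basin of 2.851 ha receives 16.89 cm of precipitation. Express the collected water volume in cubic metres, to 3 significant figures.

4820 cubic metres

Depth: 16.89 cm × 10 = 168.9 mm.
Area: 2.851 ha = 28510 m².
1 mm over 1 m² is 1 L, so volume = 168.9 × 28510 = 4815339 L = 4820 m³.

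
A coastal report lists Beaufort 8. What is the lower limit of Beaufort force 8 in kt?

Beaufort 8 (gale) spans 34–40 knots.

34 kt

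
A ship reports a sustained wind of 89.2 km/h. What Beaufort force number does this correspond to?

Beaufort force 10

89.2 km/h = 24.8 m/s, which is Beaufort 10 (storm, 24.5–28.4 m/s).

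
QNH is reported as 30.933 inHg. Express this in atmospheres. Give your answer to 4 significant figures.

1 inHg = 0.0334211 atm, so 30.933 × 0.0334211 = 1.034 atm.

1.034 atm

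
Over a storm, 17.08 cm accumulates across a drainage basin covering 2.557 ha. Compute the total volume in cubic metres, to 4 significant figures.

4367 cubic metres

Depth: 17.08 cm × 10 = 170.8 mm.
Area: 2.557 ha = 25570 m².
1 mm over 1 m² is 1 L, so volume = 170.8 × 25570 = 4367356 L = 4367 m³.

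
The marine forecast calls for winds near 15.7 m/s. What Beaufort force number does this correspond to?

Beaufort force 7

15.7 m/s lies in the Beaufort 7 band (near gale, 13.9–17.1 m/s).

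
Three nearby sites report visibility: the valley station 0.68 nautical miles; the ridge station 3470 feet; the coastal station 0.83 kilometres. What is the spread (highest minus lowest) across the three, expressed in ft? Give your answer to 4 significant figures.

1409 ft

the valley station: 0.68 nmi = 4131.76 ft.
the coastal station: 0.83 km = 2723.10 ft.
Spread: 4131.76 − 2723.10 = 1409 ft.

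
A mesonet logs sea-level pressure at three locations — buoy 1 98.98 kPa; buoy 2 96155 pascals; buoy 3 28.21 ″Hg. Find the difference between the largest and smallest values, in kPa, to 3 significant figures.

buoy 2: 96155 Pa = 96.1550 kPa.
buoy 3: 28.21 inHg = 95.5300 kPa.
Spread: 98.9800 − 95.5300 = 3.45 kPa.

3.45 kPa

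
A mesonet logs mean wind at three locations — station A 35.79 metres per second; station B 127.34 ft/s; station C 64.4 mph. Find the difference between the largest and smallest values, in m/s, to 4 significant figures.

station B: 127.34 ft/s = 38.8132 m/s.
station C: 64.4 mph = 28.7894 m/s.
Spread: 38.8132 − 28.7894 = 10.02 m/s.

10.02 m/s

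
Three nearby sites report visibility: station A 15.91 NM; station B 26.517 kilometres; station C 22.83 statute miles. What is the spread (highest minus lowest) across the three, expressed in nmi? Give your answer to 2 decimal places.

5.52 nmi

station B: 26.517 km = 14.3180 nmi.
station C: 22.83 SM = 19.8387 nmi.
Spread: 19.8387 − 14.3180 = 5.52 nmi.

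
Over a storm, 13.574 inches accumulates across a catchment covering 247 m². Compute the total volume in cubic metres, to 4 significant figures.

Depth: 13.574 in × 25.4 = 344.7796 mm.
1 mm over 1 m² is 1 L, so volume = 344.7796 × 247 = 85160.561 L = 85.16 m³.

85.16 cubic metres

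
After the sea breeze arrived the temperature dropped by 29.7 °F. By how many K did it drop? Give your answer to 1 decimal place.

16.5 K

Converting a difference, only the 9/5 scale factor applies: ΔK = 29.7 × 0.5556 = 16.5 K.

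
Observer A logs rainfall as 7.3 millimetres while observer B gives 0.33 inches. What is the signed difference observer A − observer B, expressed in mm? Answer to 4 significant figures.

observer B: 0.33 in = 8.38200 mm.
Difference: 7.30000 − 8.38200 = -1.082 mm.

-1.082 mm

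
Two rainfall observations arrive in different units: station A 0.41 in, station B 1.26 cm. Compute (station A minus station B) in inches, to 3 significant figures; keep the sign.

station B: 1.26 cm = 0.496063 in.
Difference: 0.410000 − 0.496063 = -0.0861 in.

-0.0861 in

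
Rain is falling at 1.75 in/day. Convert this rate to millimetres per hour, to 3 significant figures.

1.75 in/day × 25.4 mm/in × 0.0416667 day/hour = 1.85 mm/hour.

1.85 mm/hour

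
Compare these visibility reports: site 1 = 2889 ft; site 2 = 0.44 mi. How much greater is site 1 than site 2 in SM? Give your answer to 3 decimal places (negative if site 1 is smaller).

0.107 SM

site 1: 2889 ft = 0.54716 SM.
Difference: 0.54716 − 0.44000 = 0.107 SM.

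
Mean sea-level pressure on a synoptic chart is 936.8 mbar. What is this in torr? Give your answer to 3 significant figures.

1 mb = 0.750062 mmHg, so 936.8 × 0.750062 = 703 mmHg.

703 mmHg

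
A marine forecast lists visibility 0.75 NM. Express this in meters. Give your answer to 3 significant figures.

1 nmi = 1852 m, so 0.75 × 1852 = 1390 m.

1390 m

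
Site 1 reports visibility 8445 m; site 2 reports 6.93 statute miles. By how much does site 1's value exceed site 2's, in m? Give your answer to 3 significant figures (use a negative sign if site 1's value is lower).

-2710 m

site 2: 6.93 SM = 11152.75 m.
Difference: 8445.00 − 11152.75 = -2710 m.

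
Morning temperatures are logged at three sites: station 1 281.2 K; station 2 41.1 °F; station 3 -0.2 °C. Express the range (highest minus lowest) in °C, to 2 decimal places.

station 1: 281.2 K = 8.050 °C.
station 2: 41.1 °F = 5.056 °C.
Spread: 8.050 − (-0.200) = 8.250 °C.

8.25 °C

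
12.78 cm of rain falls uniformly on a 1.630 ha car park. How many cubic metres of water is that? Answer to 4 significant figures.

2083 cubic metres

Depth: 12.78 cm × 10 = 127.8 mm.
Area: 1.630 ha = 16300 m².
1 mm over 1 m² is 1 L, so volume = 127.8 × 16300 = 2083140 L = 2083 m³.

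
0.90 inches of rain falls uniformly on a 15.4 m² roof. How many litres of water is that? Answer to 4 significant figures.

Depth: 0.90 in × 25.4 = 22.86 mm.
1 mm over 1 m² is 1 L, so volume = 22.86 × 15.4 = 352.044 L ≈ 352.0 L.

352.0 litres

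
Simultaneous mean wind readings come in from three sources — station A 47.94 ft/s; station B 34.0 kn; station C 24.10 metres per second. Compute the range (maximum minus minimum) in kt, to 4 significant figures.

station A: 47.94 ft/s = 28.4037 kt.
station C: 24.10 m/s = 46.8467 kt.
Spread: 46.8467 − 28.4037 = 18.44 kt.

18.44 kt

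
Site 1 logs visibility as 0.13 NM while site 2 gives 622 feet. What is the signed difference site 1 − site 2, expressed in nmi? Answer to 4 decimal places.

site 2: 622 ft = 0.102368 nmi.
Difference: 0.130000 − 0.102368 = 0.0276 nmi.

0.0276 nmi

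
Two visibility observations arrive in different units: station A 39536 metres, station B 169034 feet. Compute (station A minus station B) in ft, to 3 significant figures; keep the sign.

station A: 39536 m = 129711.29 ft.
Difference: 129711.29 − 169034.00 = -39300 ft.

-39300 ft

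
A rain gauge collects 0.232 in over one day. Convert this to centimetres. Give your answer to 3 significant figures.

1 in = 2.54 cm, so 0.232 × 2.54 = 0.589 cm.

0.589 cm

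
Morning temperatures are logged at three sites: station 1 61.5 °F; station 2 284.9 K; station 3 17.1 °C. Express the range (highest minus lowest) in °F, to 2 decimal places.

station 1: 61.5 °F = 16.389 °C.
station 2: 284.9 K = 11.750 °C.
Spread: 17.100 − 11.750 = 5.350 °C = 9.63 °F.

9.63 °F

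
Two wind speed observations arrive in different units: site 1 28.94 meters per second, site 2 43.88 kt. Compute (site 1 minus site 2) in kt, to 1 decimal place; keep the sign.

site 1: 28.94 m/s = 56.255 kt.
Difference: 56.255 − 43.880 = 12.4 kt.

12.4 kt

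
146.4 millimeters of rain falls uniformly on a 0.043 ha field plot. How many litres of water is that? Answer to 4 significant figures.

Area: 0.043 ha = 430 m².
1 mm over 1 m² is 1 L, so volume = 146.4 × 430 = 62952 L ≈ 62950 L.

62950 litres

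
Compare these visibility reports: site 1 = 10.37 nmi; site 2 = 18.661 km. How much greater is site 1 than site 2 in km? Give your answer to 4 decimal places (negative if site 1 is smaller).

site 1: 10.37 nmi = 19.205240 km.
Difference: 19.205240 − 18.661000 = 0.5442 km.

0.5442 km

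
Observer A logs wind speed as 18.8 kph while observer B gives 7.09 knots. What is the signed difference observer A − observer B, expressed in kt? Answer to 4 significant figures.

observer A: 18.8 km/h = 10.15119 kt.
Difference: 10.15119 − 7.09000 = 3.061 kt.

3.061 kt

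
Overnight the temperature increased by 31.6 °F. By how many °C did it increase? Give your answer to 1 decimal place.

17.6 °C

For a temperature change the 32° offset cancels: Δ°C = 31.6 × 0.5556 = 17.6 °C.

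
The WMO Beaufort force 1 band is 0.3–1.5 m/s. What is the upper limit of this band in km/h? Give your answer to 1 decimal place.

0.3–1.5 m/s × 3.6 = 1.1–5.4 km/h.

5.4 km/h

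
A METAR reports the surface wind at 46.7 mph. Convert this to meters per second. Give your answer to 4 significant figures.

20.88 m/s

1 mph = 0.44704 m/s, so 46.7 × 0.44704 = 20.88 m/s.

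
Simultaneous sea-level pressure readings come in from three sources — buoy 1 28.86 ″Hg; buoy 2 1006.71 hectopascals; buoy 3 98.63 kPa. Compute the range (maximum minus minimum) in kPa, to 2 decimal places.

buoy 1: 28.86 inHg = 97.7312 kPa.
buoy 2: 1006.71 hPa = 100.6710 kPa.
Spread: 100.6710 − 97.7312 = 2.94 kPa.

2.94 kPa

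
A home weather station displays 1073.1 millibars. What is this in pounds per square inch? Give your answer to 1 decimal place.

1 mb = 0.0145038 psi, so 1073.1 × 0.0145038 = 15.6 psi.

15.6 psi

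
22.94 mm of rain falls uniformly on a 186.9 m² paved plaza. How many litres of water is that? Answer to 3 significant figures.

4290 litres

1 mm over 1 m² is 1 L, so volume = 22.94 × 186.9 = 4287.486 L ≈ 4290 L.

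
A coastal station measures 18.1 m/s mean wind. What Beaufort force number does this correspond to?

Beaufort force 8

18.1 m/s lies in the Beaufort 8 band (gale, 17.2–20.7 m/s).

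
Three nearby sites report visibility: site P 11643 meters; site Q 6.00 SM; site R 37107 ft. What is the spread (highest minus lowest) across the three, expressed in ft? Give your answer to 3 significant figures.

site P: 11643 m = 38198.82 ft.
site Q: 6.00 SM = 31680.00 ft.
Spread: 38198.82 − 31680.00 = 6520 ft.

6520 ft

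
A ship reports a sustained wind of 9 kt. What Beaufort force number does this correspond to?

9 kt lies in the Beaufort 3 band (gentle breeze, 7–10 kt).

Beaufort force 3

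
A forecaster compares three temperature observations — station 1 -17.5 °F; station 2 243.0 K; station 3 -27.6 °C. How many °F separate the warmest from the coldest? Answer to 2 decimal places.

4.77 °F

station 1: -17.5 °F = -27.500 °C.
station 2: 243.0 K = -30.150 °C.
Spread: (-27.500) − (-30.150) = 2.650 °C = 4.77 °F.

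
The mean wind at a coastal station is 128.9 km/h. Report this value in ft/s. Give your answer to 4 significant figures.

1 km/h = 0.911344 ft/s, so 128.9 × 0.911344 = 117.5 ft/s.

117.5 ft/s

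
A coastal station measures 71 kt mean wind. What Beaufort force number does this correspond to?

Beaufort force 12

71 kt lies in the Beaufort 12 band (hurricane force, ≥64 kt).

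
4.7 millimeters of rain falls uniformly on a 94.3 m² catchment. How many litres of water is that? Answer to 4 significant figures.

1 mm over 1 m² is 1 L, so volume = 4.7 × 94.3 = 443.21 L ≈ 443.2 L.

443.2 litres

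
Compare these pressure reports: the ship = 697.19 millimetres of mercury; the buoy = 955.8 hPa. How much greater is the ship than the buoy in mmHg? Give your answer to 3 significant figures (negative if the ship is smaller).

-19.7 mmHg

the buoy: 955.8 hPa = 716.909 mmHg.
Difference: 697.190 − 716.909 = -19.7 mmHg.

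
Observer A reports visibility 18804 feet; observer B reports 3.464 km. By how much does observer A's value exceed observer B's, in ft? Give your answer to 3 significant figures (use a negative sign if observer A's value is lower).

7440 ft

observer B: 3.464 km = 11364.83 ft.
Difference: 18804.00 − 11364.83 = 7440 ft.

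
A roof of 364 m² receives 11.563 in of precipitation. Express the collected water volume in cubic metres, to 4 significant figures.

Depth: 11.563 in × 25.4 = 293.7002 mm.
1 mm over 1 m² is 1 L, so volume = 293.7002 × 364 = 106906.87 L = 106.9 m³.

106.9 cubic metres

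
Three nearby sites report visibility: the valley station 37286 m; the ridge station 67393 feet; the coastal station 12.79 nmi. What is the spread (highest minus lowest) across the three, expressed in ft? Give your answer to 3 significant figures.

the valley station: 37286 m = 122329.40 ft.
the coastal station: 12.79 nmi = 77713.52 ft.
Spread: 122329.40 − 67393.00 = 54900 ft.

54900 ft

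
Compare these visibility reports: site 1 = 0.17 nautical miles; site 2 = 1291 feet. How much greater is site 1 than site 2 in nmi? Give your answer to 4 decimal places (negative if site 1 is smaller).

site 2: 1291 ft = 0.212471 nmi.
Difference: 0.170000 − 0.212471 = -0.0425 nmi.

-0.0425 nmi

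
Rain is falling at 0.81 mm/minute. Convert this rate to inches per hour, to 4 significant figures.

0.81 mm/minute × 0.0393701 in/mm × 60 minute/hour = 1.913 in/hour.

1.913 in/hour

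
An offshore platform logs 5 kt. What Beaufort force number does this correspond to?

5 kt lies in the Beaufort 2 band (light breeze, 4–6 kt).

Beaufort force 2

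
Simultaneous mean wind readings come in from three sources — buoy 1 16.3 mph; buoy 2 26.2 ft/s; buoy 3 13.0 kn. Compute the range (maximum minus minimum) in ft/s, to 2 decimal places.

4.26 ft/s

buoy 1: 16.3 mph = 23.9067 ft/s.
buoy 3: 13.0 kt = 21.9415 ft/s.
Spread: 26.2000 − 21.9415 = 4.26 ft/s.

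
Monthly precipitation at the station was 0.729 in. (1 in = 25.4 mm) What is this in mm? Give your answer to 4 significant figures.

18.52 mm

1 in = 25.4 mm, so 0.729 × 25.4 = 18.52 mm.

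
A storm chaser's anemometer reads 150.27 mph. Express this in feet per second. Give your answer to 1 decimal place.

1 mph = 1.46667 ft/s, so 150.27 × 1.46667 = 220.4 ft/s.

220.4 ft/s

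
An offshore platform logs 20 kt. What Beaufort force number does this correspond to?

Beaufort force 5

20 kt lies in the Beaufort 5 band (fresh breeze, 17–21 kt).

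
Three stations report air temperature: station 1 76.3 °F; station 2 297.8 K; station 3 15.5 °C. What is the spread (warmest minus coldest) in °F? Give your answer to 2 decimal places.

station 1: 76.3 °F = 24.611 °C.
station 2: 297.8 K = 24.650 °C.
Spread: 24.650 − 15.500 = 9.150 °C = 16.47 °F.

16.47 °F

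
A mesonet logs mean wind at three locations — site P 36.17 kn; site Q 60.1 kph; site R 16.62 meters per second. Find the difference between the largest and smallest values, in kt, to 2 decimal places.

site Q: 60.1 km/h = 32.4514 kt.
site R: 16.62 m/s = 32.3067 kt.
Spread: 36.1700 − 32.3067 = 3.86 kt.

3.86 kt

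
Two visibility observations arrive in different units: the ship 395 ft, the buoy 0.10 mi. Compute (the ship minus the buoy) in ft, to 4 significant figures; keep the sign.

the buoy: 0.10 SM = 528.000 ft.
Difference: 395.000 − 528.000 = -133.0 ft.

-133.0 ft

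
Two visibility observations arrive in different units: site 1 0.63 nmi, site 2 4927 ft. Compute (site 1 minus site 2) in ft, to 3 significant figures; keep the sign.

site 1: 0.63 nmi = 3827.95 ft.
Difference: 3827.95 − 4927.00 = -1100 ft.

-1100 ft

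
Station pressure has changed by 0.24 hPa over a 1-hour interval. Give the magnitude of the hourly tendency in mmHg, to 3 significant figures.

0.180 mmHg per hour

0.24 hPa / 1 h × 0.750062 mmHg/hPa = 0.180 mmHg/h.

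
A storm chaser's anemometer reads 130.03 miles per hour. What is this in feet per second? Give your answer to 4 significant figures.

1 mph = 1.46667 ft/s, so 130.03 × 1.46667 = 190.7 ft/s.

190.7 ft/s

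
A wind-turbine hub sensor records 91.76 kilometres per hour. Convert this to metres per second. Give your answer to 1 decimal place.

25.5 m/s

1 km/h = 0.277778 m/s, so 91.76 × 0.277778 = 25.5 m/s.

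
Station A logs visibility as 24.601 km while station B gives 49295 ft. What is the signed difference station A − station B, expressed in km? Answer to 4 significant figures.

9.576 km

station B: 49295 ft = 15.02512 km.
Difference: 24.60100 − 15.02512 = 9.576 km.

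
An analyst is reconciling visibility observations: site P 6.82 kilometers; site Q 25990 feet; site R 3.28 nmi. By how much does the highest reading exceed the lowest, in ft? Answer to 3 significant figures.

site P: 6.82 km = 22375.33 ft.
site R: 3.28 nmi = 19929.66 ft.
Spread: 25990.00 − 19929.66 = 6060 ft.

6060 ft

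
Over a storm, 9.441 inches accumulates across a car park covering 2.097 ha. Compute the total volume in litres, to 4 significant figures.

Depth: 9.441 in × 25.4 = 239.8014 mm.
Area: 2.097 ha = 20970 m².
1 mm over 1 m² is 1 L, so volume = 239.8014 × 20970 = 5028635.4 L ≈ 5029000 L.

5029000 litres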